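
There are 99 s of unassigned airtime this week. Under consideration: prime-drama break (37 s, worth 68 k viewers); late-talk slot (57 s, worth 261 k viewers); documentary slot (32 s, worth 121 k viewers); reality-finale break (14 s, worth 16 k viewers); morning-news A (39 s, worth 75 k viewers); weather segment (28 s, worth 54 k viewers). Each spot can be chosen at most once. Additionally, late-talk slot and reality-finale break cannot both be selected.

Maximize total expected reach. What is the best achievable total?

Best packing: late-talk slot + documentary slot — 89 s, 382 total.
Every other selection either busts 99 s or breaks a pairing rule or fails to beat 382.

382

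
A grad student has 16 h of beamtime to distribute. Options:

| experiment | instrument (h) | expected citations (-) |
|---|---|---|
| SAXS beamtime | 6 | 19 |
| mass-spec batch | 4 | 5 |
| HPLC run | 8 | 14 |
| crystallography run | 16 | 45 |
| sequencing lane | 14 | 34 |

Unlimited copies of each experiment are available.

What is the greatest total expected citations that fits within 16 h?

Greedy by ratio would take 2×SAXS beamtime + mass-spec batch: 16 h used, total 43.
The 16 h tied up in 2×SAXS beamtime and mass-spec batch is better spent on crystallography run — total rises to 45 (16 h).
That's the maximum — no swap from here does better than 45.

45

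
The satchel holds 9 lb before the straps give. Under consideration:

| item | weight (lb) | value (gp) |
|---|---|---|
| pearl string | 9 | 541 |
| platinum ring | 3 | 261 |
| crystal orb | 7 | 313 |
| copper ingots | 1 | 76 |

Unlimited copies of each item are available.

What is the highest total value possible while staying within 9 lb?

783

Best packing: 3×platinum ring — 9 lb, 783 total.
Every other selection either busts 9 lb or fails to beat 783.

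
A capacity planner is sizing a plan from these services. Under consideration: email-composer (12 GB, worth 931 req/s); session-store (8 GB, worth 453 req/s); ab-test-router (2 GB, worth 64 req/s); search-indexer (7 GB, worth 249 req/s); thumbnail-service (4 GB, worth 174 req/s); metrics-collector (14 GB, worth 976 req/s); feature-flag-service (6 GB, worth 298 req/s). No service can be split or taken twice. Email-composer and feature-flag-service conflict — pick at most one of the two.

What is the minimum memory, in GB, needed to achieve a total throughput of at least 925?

12

Need the lightest bundle worth ≥ 925.
email-composer: 931 throughput at 12 GB.
Any bundle with less than 12 GB falls short of 925.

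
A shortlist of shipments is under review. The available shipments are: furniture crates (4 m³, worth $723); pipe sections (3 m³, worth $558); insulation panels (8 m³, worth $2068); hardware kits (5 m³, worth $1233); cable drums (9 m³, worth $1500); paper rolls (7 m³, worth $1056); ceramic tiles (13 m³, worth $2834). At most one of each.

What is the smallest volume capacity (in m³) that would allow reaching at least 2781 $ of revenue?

Look for the lowest-volume combination reaching 2781.
furniture crates + insulation panels: 2791 revenue at 12 m³.
Any bundle with less than 12 m³ falls short of 2781.

12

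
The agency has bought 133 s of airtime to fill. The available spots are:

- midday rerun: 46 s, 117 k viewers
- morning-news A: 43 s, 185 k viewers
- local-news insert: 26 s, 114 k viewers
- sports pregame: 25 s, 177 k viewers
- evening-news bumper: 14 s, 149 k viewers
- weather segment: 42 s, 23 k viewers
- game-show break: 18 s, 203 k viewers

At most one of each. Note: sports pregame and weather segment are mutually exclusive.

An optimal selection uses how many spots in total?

Best achievable expected reach is 828.
For example morning-news A + local-news insert + sports pregame + evening-news bumper + game-show break achieves it, using 126 s.
Any selection reaching 828 contains exactly 5 spots.

5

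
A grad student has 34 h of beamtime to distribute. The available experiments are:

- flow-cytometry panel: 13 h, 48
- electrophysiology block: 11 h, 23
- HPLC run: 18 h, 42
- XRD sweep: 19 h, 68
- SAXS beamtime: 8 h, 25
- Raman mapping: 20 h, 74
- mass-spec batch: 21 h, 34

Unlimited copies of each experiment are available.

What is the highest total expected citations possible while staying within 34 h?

122

By expected citations per h: Raman mapping 3.70, flow-cytometry panel 3.69, XRD sweep 3.58 lead.
Best packing: flow-cytometry panel + Raman mapping — 33 h, 122 total.
The spare 1 h is too small for any remaining experiment, and no exchange beats 122.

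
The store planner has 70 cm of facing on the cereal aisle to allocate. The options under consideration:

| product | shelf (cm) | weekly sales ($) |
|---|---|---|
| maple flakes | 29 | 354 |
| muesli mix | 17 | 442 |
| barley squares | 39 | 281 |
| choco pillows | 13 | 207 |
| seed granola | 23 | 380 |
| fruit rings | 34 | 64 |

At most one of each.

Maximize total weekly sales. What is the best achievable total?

1176

Greedy by ratio would take muesli mix + choco pillows + seed granola: 53 cm used, total 1029.
Dropping choco pillows frees 13 cm; slotting in maple flakes (29 cm) lifts the total to 1176 at 69 cm.
Every other selection either busts 70 cm or fails to beat 1176.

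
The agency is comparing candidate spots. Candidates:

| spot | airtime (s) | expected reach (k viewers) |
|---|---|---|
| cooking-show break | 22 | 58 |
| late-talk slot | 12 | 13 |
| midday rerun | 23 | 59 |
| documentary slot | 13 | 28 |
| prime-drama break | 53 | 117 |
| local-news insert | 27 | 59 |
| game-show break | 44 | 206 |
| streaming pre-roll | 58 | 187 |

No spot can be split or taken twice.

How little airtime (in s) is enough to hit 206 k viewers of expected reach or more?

44

Look for the lowest-airtime combination reaching 206.
Taking game-show break gives 206 (≥ 206) for 44 s.
No combination under 44 s hits 206.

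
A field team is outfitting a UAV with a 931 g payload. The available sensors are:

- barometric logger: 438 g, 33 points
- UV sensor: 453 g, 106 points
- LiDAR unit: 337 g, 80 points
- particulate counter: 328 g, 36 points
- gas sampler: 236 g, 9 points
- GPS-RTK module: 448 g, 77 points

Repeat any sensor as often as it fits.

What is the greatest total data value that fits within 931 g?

212

By data value per g: LiDAR unit 0.24, UV sensor 0.23, GPS-RTK module 0.17 lead.
Greedy by ratio would take 2×LiDAR unit + gas sampler: 910 g used, total 169.
The 910 g tied up in 2×LiDAR unit and gas sampler is better spent on 2×UV sensor — total rises to 212 (906 g).
No other feasible combination exceeds 212.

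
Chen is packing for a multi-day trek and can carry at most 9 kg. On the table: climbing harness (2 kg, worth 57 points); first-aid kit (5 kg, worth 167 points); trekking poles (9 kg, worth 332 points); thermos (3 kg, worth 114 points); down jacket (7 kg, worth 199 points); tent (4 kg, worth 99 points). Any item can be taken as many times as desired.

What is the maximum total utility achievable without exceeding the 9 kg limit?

The ratio ordering already packs tightly: 3×thermos, 9 kg, 342.
Every other selection either busts 9 kg or fails to beat 342.

342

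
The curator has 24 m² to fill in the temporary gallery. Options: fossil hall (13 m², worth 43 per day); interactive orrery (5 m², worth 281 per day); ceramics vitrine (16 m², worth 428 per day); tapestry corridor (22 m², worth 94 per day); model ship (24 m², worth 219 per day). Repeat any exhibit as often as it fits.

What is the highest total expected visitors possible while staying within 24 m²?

Best packing: 4×interactive orrery — 20 m², 1124 total.
The spare 4 m² is too small for any remaining exhibit, and no exchange beats 1124.

1124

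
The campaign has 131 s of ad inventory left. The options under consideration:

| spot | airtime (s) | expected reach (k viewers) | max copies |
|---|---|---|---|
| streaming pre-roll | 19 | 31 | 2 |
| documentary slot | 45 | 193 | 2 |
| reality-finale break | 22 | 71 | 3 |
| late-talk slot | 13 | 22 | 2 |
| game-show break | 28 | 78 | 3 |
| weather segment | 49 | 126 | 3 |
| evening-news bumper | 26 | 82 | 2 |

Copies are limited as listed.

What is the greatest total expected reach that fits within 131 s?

490

Density check — documentary slot 4.29, reality-finale break 3.23, evening-news bumper 3.15, game-show break 2.79 are the best per s.
Filling by ratio: 2×documentary slot + reality-finale break + late-talk slot for 479, with 6 s left unused.
Replace reality-finale break with evening-news bumper: the trade gains 11 net, giving 490 at 129 s.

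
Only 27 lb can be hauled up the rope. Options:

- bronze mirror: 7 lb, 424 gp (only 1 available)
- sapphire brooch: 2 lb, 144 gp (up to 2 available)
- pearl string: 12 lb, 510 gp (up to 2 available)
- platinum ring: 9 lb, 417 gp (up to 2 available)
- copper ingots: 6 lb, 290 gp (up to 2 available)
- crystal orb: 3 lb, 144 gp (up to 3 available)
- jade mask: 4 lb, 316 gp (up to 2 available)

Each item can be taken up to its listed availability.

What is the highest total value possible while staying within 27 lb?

Density check — jade mask 79.00, sapphire brooch 72.00, bronze mirror 60.57 are the best per lb.
Filling by ratio: bronze mirror + 2×sapphire brooch + copper ingots + 2×jade mask for 1634, with 2 lb left unused.
Replace bronze mirror with copper ingots + crystal orb: the trade gains 10 net, giving 1644 at 27 lb.
No other feasible combination exceeds 1644.

1644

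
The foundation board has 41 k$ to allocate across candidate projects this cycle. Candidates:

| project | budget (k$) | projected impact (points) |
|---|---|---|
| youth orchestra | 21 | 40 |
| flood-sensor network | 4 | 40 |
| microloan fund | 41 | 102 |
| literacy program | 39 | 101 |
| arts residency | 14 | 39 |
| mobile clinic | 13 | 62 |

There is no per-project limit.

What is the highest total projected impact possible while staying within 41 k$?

Taking 10×flood-sensor network: 40 k$ used, 400 in projected impact.
Every other selection either busts 41 k$ or fails to beat 400.

400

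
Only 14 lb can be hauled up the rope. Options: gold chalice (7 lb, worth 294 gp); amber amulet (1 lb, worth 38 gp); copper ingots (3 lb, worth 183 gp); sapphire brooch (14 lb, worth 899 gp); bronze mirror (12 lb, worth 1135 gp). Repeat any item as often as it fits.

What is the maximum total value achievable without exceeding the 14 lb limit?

1211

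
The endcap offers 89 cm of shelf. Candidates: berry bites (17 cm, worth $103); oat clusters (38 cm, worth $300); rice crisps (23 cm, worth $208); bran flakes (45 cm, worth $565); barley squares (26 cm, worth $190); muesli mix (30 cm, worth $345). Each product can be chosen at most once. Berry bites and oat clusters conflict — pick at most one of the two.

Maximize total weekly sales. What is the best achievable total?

910

Bran flakes + muesli mix uses 75 of the 89 cm and totals 910.
The spare 14 cm is too small for any remaining product, and no feasible exchange beats 910.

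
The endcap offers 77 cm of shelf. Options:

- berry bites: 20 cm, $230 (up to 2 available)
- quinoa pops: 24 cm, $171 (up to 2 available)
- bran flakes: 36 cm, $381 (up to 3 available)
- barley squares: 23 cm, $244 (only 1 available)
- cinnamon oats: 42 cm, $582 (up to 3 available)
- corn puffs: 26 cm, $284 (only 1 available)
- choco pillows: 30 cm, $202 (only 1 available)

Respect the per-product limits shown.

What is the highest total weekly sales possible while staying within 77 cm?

A density-first pass picks berry bites + cinnamon oats — 812 at 62 cm.
The 20 cm tied up in berry bites is better spent on corn puffs — total rises to 866 (68 cm).

866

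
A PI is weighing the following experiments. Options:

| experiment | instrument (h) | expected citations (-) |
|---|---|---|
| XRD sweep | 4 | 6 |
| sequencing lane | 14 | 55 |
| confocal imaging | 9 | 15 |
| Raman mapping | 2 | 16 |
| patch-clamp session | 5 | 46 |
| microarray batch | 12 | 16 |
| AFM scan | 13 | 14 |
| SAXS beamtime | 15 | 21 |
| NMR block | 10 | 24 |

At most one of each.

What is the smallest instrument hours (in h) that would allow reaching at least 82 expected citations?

17

Look for the lowest-instrument combination reaching 82.
Taking Raman mapping + patch-clamp session + NMR block gives 86 (≥ 82) for 17 h.
Below 17 h the best achievable stays under 82.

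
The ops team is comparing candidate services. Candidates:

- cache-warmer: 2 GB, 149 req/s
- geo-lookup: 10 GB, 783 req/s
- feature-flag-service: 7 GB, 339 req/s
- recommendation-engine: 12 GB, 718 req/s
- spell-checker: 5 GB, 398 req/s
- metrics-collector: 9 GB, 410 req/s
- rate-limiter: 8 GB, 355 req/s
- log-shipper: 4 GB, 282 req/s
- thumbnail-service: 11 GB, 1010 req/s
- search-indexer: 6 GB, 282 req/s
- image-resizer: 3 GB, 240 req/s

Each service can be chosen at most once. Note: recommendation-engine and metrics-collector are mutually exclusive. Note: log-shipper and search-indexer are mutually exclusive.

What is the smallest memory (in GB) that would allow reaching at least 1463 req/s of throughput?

18

Need the lightest bundle worth ≥ 1463.
cache-warmer + spell-checker + thumbnail-service: 1557 throughput at 18 GB.
No combination under 18 GB hits 1463.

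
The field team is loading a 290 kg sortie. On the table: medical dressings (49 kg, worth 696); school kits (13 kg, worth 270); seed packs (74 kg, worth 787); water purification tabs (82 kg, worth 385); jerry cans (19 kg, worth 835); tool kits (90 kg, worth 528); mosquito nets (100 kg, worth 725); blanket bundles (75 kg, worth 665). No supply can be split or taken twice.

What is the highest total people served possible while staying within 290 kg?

Filling by ratio: medical dressings + school kits + seed packs + jerry cans + blanket bundles for 3253, with 60 kg left unused.
The 75 kg tied up in blanket bundles is better spent on mosquito nets — total rises to 3313 (255 kg).

3313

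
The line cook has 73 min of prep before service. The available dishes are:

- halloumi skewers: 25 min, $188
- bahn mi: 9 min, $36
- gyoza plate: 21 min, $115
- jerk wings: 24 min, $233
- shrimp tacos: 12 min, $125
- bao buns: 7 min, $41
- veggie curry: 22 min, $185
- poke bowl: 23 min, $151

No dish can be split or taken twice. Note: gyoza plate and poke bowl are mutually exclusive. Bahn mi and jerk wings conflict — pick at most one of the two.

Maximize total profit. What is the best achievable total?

Density check — shrimp tacos 10.42, jerk wings 9.71, veggie curry 8.41, halloumi skewers 7.52 are the best per min.
The ratio heuristic lands on jerk wings + shrimp tacos + bao buns + veggie curry (584) but leaves 8 min idle.
Dropping shrimp tacos and bao buns frees 19 min; slotting in halloumi skewers (25 min) lifts the total to 606 at 71 min.

606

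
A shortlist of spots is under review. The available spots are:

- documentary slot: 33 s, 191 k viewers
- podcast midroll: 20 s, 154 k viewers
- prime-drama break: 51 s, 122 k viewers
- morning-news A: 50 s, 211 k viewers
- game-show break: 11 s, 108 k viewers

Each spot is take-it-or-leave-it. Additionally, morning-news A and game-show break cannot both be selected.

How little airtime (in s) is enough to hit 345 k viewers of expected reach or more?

Look for the lowest-airtime combination reaching 345.
documentary slot + podcast midroll: 345 expected reach at 53 s.
Any bundle with less than 53 s falls short of 345.

53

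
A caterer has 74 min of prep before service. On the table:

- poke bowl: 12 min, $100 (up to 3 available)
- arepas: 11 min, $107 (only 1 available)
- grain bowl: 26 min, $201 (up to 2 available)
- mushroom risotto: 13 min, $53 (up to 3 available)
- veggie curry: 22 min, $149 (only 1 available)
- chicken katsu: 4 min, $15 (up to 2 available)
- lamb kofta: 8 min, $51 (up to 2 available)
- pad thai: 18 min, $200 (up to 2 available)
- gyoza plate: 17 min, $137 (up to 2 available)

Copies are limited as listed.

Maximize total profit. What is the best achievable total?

Ranking by ratio (profit/min): pad thai 11.11, arepas 9.73, poke bowl 8.33, gyoza plate 8.06.
A density-first pass picks 2×poke bowl + arepas + 2×pad thai — 707 at 71 min.
Replace 2×poke bowl with grain bowl: the trade gains 1 net, giving 708 at 73 min.
Every other selection either busts 74 min or exceeds an availability limit or fails to beat 708.

708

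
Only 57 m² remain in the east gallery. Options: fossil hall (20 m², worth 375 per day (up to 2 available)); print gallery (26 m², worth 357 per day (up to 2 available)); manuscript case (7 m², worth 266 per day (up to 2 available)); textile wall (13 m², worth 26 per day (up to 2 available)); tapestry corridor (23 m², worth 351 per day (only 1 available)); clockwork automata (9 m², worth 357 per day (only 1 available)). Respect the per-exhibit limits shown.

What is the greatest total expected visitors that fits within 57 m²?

1373

By expected visitors per m²: clockwork automata 39.67, manuscript case 38.00, fossil hall 18.75, tapestry corridor 15.26 lead.
The ratio heuristic lands on fossil hall + 2×manuscript case + textile wall + clockwork automata (1290) but leaves 1 m² idle.
Replace manuscript case and textile wall with fossil hall: the trade gains 83 net, giving 1373 at 56 m².
Every other selection either busts 57 m² or exceeds an availability limit or fails to beat 1373.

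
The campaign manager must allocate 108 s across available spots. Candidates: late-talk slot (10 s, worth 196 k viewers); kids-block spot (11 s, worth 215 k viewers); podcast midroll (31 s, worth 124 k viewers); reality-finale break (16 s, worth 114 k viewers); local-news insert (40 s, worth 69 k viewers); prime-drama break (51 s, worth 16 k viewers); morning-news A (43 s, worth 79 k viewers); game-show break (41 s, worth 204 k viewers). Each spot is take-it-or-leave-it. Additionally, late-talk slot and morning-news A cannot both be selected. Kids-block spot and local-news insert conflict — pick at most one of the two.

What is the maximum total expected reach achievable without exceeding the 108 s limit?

A density-first pass picks late-talk slot + kids-block spot + reality-finale break + game-show break — 729 at 78 s.
The 16 s tied up in reality-finale break is better spent on podcast midroll — total rises to 739 (93 s).
An exhaustive check of the 256 subsets confirms 739.

739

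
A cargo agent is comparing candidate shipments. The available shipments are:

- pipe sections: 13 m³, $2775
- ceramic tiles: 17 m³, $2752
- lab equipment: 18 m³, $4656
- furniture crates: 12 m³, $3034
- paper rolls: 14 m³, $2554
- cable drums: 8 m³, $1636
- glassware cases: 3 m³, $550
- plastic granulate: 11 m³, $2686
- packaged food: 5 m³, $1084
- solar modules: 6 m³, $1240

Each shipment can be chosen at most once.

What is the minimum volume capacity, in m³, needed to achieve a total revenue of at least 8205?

33

Minimise m³ subject to total revenue ≥ 8205.
Taking lab equipment + furniture crates + glassware cases gives 8240 (≥ 8205) for 33 m³.
Below 33 m³ the best achievable stays under 8205.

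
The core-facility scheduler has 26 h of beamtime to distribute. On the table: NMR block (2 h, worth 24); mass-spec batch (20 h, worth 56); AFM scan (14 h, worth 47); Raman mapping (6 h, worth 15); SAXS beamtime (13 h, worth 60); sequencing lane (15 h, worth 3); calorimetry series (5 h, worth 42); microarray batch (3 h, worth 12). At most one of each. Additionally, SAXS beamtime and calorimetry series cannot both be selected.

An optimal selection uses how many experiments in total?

4

The maximum expected citations within 26 h is 125.
NMR block + AFM scan + calorimetry series + microarray batch hits 125 at 24 h.
All optima have 4 experiments.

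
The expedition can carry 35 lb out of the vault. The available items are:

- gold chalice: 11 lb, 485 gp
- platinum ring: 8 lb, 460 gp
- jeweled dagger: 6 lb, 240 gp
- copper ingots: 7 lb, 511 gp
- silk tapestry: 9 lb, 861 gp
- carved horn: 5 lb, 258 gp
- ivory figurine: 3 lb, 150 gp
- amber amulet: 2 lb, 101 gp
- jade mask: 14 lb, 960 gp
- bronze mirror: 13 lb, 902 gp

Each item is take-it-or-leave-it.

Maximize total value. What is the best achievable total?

2590

Filling by ratio: copper ingots + silk tapestry + carved horn + bronze mirror for 2532, with 1 lb left unused.
Replace bronze mirror with jade mask: the trade gains 58 net, giving 2590 at 35 lb.
Runner-up copper ingots + silk tapestry + ivory figurine + amber amulet + jade mask tops out at 2583.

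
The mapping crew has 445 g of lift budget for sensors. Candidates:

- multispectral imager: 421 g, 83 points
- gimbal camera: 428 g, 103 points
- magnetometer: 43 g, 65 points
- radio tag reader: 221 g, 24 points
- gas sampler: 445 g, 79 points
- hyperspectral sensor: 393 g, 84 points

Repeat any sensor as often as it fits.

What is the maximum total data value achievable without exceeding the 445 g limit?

650

Ranking by ratio (data value/g): magnetometer 1.51, gimbal camera 0.24, hyperspectral sensor 0.21.
10×magnetometer uses 430 of the 445 g and totals 650.
No other feasible combination exceeds 650.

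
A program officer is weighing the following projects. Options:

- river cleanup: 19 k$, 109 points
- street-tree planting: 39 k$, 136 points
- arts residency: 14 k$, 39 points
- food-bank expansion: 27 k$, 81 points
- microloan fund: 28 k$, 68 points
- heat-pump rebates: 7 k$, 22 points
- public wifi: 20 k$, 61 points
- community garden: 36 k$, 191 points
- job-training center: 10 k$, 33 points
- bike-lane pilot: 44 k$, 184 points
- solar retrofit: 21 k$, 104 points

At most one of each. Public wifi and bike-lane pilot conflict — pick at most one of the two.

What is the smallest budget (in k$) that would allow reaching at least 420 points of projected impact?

83

Minimise k$ subject to total projected impact ≥ 420.
river cleanup + heat-pump rebates + community garden + solar retrofit: 426 projected impact at 83 k$.
Any bundle with less than 83 k$ falls short of 420.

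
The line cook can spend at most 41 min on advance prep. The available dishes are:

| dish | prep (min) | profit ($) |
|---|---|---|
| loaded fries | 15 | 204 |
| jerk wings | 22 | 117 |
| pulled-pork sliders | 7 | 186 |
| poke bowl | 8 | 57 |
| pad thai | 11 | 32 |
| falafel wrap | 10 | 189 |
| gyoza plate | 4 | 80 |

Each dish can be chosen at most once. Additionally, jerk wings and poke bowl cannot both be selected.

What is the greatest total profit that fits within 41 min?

The ratio ordering already packs tightly: loaded fries + pulled-pork sliders + falafel wrap + gyoza plate, 36 min, 659.
The spare 5 min is too small for any remaining dish, and no feasible exchange beats 659.

659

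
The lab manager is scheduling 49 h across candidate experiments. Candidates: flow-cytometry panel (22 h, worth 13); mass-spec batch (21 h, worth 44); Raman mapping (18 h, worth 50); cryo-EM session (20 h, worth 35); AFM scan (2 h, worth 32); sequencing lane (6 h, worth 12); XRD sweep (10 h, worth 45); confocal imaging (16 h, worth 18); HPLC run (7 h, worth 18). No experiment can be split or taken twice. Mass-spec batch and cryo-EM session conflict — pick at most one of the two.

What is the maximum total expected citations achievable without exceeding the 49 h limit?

157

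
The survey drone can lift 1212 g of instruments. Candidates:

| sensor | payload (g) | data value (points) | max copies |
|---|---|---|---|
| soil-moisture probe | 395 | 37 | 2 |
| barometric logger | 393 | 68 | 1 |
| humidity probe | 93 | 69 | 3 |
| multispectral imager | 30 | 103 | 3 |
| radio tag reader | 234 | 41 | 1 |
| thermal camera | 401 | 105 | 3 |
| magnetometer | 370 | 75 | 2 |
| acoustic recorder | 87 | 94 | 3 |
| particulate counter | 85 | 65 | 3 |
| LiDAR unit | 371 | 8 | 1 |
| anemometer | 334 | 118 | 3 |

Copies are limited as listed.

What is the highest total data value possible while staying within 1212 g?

Density check — multispectral imager 3.43, acoustic recorder 1.08, particulate counter 0.76 are the best per g.
The ratio heuristic lands on 3×humidity probe + 3×multispectral imager + radio tag reader + 3×acoustic recorder + 3×particulate counter (1034) but leaves 93 g idle.
The 319 g tied up in radio tag reader and particulate counter is better spent on anemometer — total rises to 1046 (1134 g).
The spare 78 g is too small for any remaining sensor, and no exchange beats 1046.

1046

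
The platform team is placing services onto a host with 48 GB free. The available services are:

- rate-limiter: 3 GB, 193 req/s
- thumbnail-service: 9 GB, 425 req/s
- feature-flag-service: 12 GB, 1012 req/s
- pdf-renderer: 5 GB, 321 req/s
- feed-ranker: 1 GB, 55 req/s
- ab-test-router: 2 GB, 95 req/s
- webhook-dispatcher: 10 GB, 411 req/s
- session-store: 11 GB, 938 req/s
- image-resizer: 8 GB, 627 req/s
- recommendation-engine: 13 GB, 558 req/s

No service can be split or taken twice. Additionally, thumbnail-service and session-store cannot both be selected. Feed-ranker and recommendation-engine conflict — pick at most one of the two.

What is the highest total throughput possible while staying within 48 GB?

3404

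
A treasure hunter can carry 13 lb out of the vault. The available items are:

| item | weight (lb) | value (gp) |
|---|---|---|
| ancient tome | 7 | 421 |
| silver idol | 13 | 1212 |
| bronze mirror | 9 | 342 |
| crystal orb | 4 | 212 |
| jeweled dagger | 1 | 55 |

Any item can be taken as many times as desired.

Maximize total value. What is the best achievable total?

1212

Taking silver idol: 13 lb used, 1212 in value.
No other feasible combination exceeds 1212.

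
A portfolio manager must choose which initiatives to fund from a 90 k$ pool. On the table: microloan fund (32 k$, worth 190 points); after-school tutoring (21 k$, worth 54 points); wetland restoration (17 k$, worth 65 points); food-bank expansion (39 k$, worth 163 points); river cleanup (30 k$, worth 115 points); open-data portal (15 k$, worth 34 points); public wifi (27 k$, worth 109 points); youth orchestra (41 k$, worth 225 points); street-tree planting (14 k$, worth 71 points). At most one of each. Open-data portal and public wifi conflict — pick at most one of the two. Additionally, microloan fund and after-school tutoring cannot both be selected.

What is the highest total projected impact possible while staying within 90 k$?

The ratio ordering already packs tightly: microloan fund + youth orchestra + street-tree planting, 87 k$, 486.
Next best is microloan fund + wetland restoration + youth orchestra at 480 (90 k$) — short by 6.

486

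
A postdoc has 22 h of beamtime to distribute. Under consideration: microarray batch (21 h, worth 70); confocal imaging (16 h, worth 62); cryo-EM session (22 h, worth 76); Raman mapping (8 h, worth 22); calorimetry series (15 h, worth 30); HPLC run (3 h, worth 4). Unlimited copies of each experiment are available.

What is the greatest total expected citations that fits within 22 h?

76

By expected citations per h: confocal imaging 3.88, cryo-EM session 3.45, microarray batch 3.33, Raman mapping 2.75 lead.
A density-first pass picks confocal imaging + 2×HPLC run — 70 at 22 h.
Dropping confocal imaging and 2×HPLC run frees 22 h; slotting in cryo-EM session (22 h) lifts the total to 76 at 22 h.
That's the maximum — no swap from here does better than 76.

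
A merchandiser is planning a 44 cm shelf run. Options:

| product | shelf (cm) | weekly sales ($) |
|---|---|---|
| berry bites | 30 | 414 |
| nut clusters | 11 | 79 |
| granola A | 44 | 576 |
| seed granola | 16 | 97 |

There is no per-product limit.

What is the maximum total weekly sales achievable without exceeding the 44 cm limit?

Ranking by ratio (weekly sales/cm): berry bites 13.80, granola A 13.09, nut clusters 7.18, seed granola 6.06.
Greedy by ratio would take berry bites + nut clusters: 41 cm used, total 493.
The 41 cm tied up in berry bites and nut clusters is better spent on granola A — total rises to 576 (44 cm).
Nothing else within 44 cm beats 576.

576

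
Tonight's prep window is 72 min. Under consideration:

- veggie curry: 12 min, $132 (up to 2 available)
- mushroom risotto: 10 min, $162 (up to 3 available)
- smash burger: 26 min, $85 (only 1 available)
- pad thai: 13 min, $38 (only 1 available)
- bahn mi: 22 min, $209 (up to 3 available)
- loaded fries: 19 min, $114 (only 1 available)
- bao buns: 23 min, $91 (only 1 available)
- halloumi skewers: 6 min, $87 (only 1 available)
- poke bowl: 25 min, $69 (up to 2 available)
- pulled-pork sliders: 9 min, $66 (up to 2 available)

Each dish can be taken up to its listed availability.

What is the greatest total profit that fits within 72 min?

The ratio heuristic lands on 2×veggie curry + 3×mushroom risotto + halloumi skewers + pulled-pork sliders (903) but leaves 3 min idle.
Replace veggie curry and pulled-pork sliders with bahn mi: the trade gains 11 net, giving 914 at 70 min.
The spare 2 min is too small for any remaining dish, and no exchange beats 914.

914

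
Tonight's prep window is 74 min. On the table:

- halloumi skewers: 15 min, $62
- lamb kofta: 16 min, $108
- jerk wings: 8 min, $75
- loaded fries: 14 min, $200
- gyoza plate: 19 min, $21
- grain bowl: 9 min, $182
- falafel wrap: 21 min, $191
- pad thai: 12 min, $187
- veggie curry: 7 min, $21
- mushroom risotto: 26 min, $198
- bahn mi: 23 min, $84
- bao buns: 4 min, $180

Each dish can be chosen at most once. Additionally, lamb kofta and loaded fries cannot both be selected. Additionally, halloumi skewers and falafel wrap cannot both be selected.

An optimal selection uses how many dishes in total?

6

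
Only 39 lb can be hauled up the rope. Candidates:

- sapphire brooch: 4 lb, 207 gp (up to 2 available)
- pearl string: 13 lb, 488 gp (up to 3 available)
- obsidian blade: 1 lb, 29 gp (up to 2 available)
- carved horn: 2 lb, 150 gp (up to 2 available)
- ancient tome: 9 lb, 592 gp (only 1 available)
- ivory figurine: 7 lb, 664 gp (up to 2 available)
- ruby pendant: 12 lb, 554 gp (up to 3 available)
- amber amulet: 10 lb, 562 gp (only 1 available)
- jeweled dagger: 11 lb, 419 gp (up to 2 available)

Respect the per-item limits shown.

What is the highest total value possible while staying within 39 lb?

By value per lb: ivory figurine 94.86, carved horn 75.00, ancient tome 65.78 lead.
2×obsidian blade + 2×carved horn + ancient tome + 2×ivory figurine + amber amulet uses 39 of the 39 lb and totals 2840.

2840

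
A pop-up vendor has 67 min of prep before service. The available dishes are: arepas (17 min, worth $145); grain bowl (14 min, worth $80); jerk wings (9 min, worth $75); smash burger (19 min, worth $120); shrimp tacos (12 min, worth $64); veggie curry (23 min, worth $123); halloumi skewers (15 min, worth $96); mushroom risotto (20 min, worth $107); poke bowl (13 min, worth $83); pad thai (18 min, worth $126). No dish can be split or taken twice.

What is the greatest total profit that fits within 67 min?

474

By profit per min: arepas 8.53, jerk wings 8.33, pad thai 7.00, halloumi skewers 6.40 lead.
The ratio heuristic lands on arepas + jerk wings + halloumi skewers + pad thai (442) but leaves 8 min idle.
The 24 min tied up in jerk wings and halloumi skewers is better spent on smash burger + poke bowl — total rises to 474 (67 min).
Nothing else within 67 min beats 474.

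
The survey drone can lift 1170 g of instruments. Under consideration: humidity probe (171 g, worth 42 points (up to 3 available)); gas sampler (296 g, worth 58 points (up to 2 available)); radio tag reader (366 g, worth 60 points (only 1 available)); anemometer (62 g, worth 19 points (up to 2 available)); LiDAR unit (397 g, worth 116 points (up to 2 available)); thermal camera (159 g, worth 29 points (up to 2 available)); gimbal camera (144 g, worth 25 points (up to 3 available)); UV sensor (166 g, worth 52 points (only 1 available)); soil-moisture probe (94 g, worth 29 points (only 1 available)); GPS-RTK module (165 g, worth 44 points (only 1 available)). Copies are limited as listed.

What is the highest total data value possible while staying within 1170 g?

332

The ratio heuristic lands on humidity probe + 2×anemometer + LiDAR unit + UV sensor + soil-moisture probe + GPS-RTK module (321) but leaves 53 g idle.
Replace humidity probe and anemometer and GPS-RTK module with LiDAR unit: the trade gains 11 net, giving 332 at 1116 g.
No other feasible combination exceeds 332.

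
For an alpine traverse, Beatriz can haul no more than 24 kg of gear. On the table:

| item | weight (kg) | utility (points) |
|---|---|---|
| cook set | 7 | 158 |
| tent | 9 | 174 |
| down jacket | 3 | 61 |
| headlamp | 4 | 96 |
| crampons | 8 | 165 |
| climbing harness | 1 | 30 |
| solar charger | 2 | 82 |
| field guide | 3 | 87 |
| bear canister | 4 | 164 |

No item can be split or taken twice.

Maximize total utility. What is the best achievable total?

678

Ranking by ratio (utility/kg): solar charger 41.00, bear canister 41.00, climbing harness 30.00, field guide 29.00.
Best packing: cook set + down jacket + headlamp + climbing harness + solar charger + field guide + bear canister — 24 kg, 678 total.
The closest alternative, cook set + crampons + solar charger + field guide + bear canister, reaches only 656.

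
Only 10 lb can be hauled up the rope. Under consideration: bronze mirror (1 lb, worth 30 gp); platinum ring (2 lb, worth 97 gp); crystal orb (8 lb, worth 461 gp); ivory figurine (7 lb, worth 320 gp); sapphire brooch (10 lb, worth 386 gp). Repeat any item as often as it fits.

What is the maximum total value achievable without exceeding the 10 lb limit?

558

Taking platinum ring + crystal orb: 10 lb used, 558 in value.
Every other selection either busts 10 lb or fails to beat 558.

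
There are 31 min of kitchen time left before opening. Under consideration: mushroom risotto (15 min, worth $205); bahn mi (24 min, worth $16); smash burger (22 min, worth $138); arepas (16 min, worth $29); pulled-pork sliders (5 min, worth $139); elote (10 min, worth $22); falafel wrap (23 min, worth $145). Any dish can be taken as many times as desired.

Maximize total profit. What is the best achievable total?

834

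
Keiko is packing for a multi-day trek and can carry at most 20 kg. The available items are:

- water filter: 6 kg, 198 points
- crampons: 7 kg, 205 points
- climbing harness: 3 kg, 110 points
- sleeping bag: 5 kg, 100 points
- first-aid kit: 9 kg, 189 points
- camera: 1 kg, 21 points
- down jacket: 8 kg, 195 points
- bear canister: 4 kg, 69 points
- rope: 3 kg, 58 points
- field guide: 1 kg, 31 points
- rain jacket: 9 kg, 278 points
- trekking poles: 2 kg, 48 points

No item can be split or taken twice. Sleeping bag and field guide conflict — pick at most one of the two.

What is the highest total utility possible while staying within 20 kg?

Density check — climbing harness 36.67, water filter 33.00, field guide 31.00 are the best per kg.
The ratio ordering already packs tightly: water filter + climbing harness + camera + field guide + rain jacket, 20 kg, 638.
That's the maximum — no feasible swap from here does better than 638.

638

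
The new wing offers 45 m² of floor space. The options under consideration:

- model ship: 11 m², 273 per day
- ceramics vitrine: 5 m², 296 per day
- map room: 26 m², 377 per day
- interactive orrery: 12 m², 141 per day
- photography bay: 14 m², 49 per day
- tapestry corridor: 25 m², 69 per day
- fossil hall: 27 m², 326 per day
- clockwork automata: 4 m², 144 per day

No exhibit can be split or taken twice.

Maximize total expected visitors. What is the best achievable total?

946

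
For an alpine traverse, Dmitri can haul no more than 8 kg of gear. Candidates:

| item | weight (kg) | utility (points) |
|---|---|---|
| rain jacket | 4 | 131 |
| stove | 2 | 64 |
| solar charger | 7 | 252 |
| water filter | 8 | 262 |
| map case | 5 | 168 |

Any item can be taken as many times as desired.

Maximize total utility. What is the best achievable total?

By utility per kg: solar charger 36.00, map case 33.60, rain jacket 32.75 lead.
Greedy by ratio would take solar charger: 7 kg used, total 252.
Dropping solar charger frees 7 kg; slotting in 2×rain jacket (8 kg) lifts the total to 262 at 8 kg.
That's the maximum — no swap from here does better than 262.

262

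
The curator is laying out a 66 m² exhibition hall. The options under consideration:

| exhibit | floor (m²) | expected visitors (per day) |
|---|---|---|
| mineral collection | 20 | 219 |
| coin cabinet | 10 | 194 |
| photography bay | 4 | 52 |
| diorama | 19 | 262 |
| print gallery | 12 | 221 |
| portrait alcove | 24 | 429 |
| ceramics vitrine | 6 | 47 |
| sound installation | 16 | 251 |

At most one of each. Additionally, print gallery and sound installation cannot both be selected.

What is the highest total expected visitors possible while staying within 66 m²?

1106

By expected visitors per m²: coin cabinet 19.40, print gallery 18.42, portrait alcove 17.88 lead.
Coin cabinet + diorama + print gallery + portrait alcove uses 65 of the 66 m² and totals 1106.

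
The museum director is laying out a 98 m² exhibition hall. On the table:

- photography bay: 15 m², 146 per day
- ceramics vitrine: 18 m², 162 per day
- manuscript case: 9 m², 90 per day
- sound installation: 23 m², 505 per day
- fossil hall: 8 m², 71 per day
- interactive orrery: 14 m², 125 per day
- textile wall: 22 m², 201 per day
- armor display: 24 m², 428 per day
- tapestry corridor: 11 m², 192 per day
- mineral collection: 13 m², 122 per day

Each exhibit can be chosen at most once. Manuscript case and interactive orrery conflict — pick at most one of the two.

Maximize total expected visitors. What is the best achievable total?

1499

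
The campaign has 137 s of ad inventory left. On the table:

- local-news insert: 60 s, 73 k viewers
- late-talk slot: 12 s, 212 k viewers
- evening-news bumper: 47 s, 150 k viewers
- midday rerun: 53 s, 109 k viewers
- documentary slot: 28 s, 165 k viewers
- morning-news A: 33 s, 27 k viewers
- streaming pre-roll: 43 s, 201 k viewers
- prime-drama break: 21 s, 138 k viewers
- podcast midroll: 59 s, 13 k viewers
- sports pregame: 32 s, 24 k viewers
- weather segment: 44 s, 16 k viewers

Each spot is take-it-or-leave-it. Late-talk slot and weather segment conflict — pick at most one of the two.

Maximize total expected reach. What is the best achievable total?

743

The ratio ordering already packs tightly: late-talk slot + documentary slot + morning-news A + streaming pre-roll + prime-drama break, 137 s, 743.
That's the maximum — no feasible swap from here does better than 743.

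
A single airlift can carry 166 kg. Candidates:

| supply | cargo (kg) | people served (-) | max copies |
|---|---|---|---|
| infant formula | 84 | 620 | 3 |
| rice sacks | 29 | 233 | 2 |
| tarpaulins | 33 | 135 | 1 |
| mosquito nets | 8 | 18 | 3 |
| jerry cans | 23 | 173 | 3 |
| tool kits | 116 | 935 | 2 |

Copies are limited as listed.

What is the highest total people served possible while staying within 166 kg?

1281

Ranking by ratio (people served/kg): tool kits 8.06, rice sacks 8.03, jerry cans 7.52, infant formula 7.38.
The ratio heuristic lands on rice sacks + 2×mosquito nets + tool kits (1204) but leaves 5 kg idle.
The 45 kg tied up in rice sacks and 2×mosquito nets is better spent on 2×jerry cans — total rises to 1281 (162 kg).
Every other selection either busts 166 kg or exceeds an availability limit or fails to beat 1281.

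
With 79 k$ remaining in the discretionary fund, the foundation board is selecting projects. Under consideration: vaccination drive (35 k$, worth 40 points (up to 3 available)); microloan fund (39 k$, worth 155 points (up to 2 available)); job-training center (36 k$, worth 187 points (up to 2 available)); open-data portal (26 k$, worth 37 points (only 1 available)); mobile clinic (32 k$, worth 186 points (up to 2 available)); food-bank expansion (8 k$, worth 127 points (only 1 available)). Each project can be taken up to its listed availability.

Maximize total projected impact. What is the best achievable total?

Ranking by ratio (projected impact/k$): food-bank expansion 15.88, mobile clinic 5.81, job-training center 5.19, microloan fund 3.97.
Filling by ratio: 2×mobile clinic + food-bank expansion for 499, with 7 k$ left unused.
Dropping mobile clinic frees 32 k$; slotting in job-training center (36 k$) lifts the total to 500 at 76 k$.

500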